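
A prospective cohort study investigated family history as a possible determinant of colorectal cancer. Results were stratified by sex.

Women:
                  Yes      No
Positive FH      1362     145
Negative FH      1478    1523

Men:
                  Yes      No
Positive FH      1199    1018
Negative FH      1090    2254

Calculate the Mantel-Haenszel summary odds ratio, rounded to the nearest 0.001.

3.829

OR_MH = Σ(aᵢdᵢ/nᵢ) / Σ(bᵢcᵢ/nᵢ), where nᵢ is the stratum total.
Stratum 1 (Women): n = 4508; a·d/n = 1362·1523/4508 = 460.1433; b·c/n = 145·1478/4508 = 47.5399
Stratum 2 (Men): n = 5561; a·d/n = 1199·2254/5561 = 485.9820; b·c/n = 1018·1090/5561 = 199.5361
OR_MH = (460.1433 + 485.9820) / (47.5399 + 199.5361) = 946.1253 / 247.0760 = 3.82929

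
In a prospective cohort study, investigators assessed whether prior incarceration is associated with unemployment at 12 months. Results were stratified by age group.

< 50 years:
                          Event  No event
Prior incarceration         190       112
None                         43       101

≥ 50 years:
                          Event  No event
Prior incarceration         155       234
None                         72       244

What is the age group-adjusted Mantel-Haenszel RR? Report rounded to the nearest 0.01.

1.90

RR_MH = Σ(aᵢ·n₀ᵢ/nᵢ) / Σ(cᵢ·n₁ᵢ/nᵢ), with n₁ᵢ = aᵢ+bᵢ (exposed), n₀ᵢ = cᵢ+dᵢ (unexposed), nᵢ = n₁ᵢ+n₀ᵢ.
Stratum 1 (< 50 years): n₁ = 302, n₀ = 144, n = 446; a·n₀/n = 190·144/446 = 61.3453; c·n₁/n = 43·302/446 = 29.1166
Stratum 2 (≥ 50 years): n₁ = 389, n₀ = 316, n = 705; a·n₀/n = 155·316/705 = 69.4752; c·n₁/n = 72·389/705 = 39.7277
RR_MH = (61.3453 + 69.4752) / (29.1166 + 39.7277) = 130.8205 / 68.8443 = 1.90024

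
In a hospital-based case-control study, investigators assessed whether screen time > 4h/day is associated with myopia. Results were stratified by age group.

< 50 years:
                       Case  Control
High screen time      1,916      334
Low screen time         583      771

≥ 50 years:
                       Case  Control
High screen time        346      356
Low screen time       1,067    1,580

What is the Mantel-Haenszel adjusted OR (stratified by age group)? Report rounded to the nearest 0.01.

OR_MH = Σ(aᵢdᵢ/nᵢ) / Σ(bᵢcᵢ/nᵢ), where nᵢ is the stratum total.
Stratum 1 (< 50 years): n = 3604; a·d/n = 1916·771/3604 = 409.8879; b·c/n = 334·583/3604 = 54.0294
Stratum 2 (≥ 50 years): n = 3349; a·d/n = 346·1580/3349 = 163.2368; b·c/n = 356·1067/3349 = 113.4225
OR_MH = (409.8879 + 163.2368) / (54.0294 + 113.4225) = 573.1247 / 167.4519 = 3.42262

3.42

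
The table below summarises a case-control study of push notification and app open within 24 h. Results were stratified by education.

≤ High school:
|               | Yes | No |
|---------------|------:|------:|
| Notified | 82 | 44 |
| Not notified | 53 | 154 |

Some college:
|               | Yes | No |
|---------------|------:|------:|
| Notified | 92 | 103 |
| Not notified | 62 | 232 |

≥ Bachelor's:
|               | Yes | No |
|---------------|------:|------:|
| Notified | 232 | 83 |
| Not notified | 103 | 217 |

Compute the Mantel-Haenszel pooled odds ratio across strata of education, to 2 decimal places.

OR_MH = Σ(aᵢdᵢ/nᵢ) / Σ(bᵢcᵢ/nᵢ), where nᵢ is the stratum total.
Stratum 1 (≤ High school): n = 333; a·d/n = 82·154/333 = 37.9219; b·c/n = 44·53/333 = 7.0030
Stratum 2 (Some college): n = 489; a·d/n = 92·232/489 = 43.6483; b·c/n = 103·62/489 = 13.0593
Stratum 3 (≥ Bachelor's): n = 635; a·d/n = 232·217/635 = 79.2819; b·c/n = 83·103/635 = 13.4630
OR_MH = (37.9219 + 43.6483 + 79.2819) / (7.0030 + 13.0593 + 13.4630) = 160.8521 / 33.5253 = 4.79793

4.80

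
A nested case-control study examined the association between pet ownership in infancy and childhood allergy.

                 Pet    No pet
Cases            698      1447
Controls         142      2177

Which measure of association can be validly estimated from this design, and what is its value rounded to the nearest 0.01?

Reading the table with exposure as columns: a = 698 (Pet, case), b = 142 (Pet, non-case), c = 1447 (No pet, case), d = 2177.
This is a nested case-control study: participants were sampled on outcome status, so risks in the source population cannot be estimated directly — relative risk is not valid here. The odds ratio is the appropriate measure.
OR = (a·d)/(b·c) = (698 × 2177) / (142 × 1447) = 1519546 / 205474 = 7.39532

7.40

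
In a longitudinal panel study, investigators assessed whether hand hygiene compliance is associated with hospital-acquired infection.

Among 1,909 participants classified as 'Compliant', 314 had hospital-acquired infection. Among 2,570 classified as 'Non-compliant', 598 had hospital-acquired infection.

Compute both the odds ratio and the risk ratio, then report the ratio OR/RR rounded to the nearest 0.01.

From the description: a = 314, b = 1595, c = 598, d = 1972.
OR = (314·1972)/(1595·598) = 619208/953810 = 0.64919
Risk in exposed = 314/1909 = 0.16448; risk in unexposed = 598/2570 = 0.23268; RR = 0.70690
OR/RR = 0.64919 / 0.70690 = 0.91837
The outcome is not rare, so the OR lies further from 1 than the RR.

0.92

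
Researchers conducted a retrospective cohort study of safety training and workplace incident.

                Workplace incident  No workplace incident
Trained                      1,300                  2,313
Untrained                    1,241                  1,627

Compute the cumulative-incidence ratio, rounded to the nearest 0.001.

0.832

Cells: a = 1300, b = 2313, c = 1241, d = 1627.
Risk in exposed = 1300/3613 = 0.35981; risk in unexposed = 1241/2868 = 0.43271.
RR = 0.35981 / 0.43271 = 0.83154
The risk is 17% lower among the exposed than among the unexposed.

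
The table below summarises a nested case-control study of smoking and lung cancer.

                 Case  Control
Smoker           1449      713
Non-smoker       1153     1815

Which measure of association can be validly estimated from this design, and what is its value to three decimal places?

3.199

Cells: a = 1449, b = 713, c = 1153, d = 1815.
This is a nested case-control study: participants were sampled on outcome status, so risks in the source population cannot be estimated directly — relative risk is not valid here. The odds ratio is the appropriate measure.
OR = (a·d)/(b·c) = (1449 × 1815) / (713 × 1153) = 2629935 / 822089 = 3.19909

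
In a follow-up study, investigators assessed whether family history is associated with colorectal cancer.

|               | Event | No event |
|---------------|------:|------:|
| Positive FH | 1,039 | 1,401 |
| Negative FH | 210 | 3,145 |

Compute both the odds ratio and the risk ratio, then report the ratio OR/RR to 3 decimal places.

1.633

Cells: a = 1039, b = 1401, c = 210, d = 3145.
OR = (1039·3145)/(1401·210) = 3267655/294210 = 11.10654
Risk in exposed = 1039/2440 = 0.42582; risk in unexposed = 210/3355 = 0.06259; RR = 6.80298
OR/RR = 11.10654 / 6.80298 = 1.63260
The outcome is not rare, so the OR lies further from 1 than the RR.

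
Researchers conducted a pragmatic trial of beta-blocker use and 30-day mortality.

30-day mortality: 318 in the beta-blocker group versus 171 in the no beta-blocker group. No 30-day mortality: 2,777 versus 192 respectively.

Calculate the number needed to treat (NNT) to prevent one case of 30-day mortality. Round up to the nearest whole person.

3

Risk in treated group = 318/3095 = 0.10275; risk in control = 171/363 = 0.47107.
Absolute risk reduction = 0.47107 − 0.10275 = 0.36833
NNT = 1 / ARR = 1 / 0.36833 = 2.715 → round up → 3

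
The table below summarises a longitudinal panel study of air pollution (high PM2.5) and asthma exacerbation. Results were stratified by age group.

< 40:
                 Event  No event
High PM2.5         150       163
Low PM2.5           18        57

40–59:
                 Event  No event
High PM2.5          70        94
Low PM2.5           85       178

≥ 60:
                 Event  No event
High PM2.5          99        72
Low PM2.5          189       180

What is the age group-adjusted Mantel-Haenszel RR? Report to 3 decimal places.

RR_MH = Σ(aᵢ·n₀ᵢ/nᵢ) / Σ(cᵢ·n₁ᵢ/nᵢ), with n₁ᵢ = aᵢ+bᵢ (exposed), n₀ᵢ = cᵢ+dᵢ (unexposed), nᵢ = n₁ᵢ+n₀ᵢ.
Stratum 1 (< 40): n₁ = 313, n₀ = 75, n = 388; a·n₀/n = 150·75/388 = 28.9948; c·n₁/n = 18·313/388 = 14.5206
Stratum 2 (40–59): n₁ = 164, n₀ = 263, n = 427; a·n₀/n = 70·263/427 = 43.1148; c·n₁/n = 85·164/427 = 32.6464
Stratum 3 (≥ 60): n₁ = 171, n₀ = 369, n = 540; a·n₀/n = 99·369/540 = 67.6500; c·n₁/n = 189·171/540 = 59.8500
RR_MH = (28.9948 + 43.1148 + 67.6500) / (14.5206 + 32.6464 + 59.8500) = 139.7596 / 107.0170 = 1.30596

1.306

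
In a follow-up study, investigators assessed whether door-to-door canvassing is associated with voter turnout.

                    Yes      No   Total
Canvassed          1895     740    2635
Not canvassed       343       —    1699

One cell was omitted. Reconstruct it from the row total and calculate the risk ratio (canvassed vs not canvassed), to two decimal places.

3.56

The missing cell is in the unexposed row: 1699 − 343 = 1356.
So a = 1895, b = 740, c = 343, d = 1356.
RR = [a/(a+b)] / [c/(c+d)] = (1895/2635) / (343/1699) = 0.71917/0.20188 = 3.56228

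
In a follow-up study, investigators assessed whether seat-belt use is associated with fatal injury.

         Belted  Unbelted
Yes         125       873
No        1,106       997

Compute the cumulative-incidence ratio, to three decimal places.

Reading the table with exposure as columns: a = 125 (Belted, case), b = 1106 (Belted, non-case), c = 873 (Unbelted, case), d = 997.
Risk in exposed = 125/1231 = 0.10154; risk in unexposed = 873/1870 = 0.46684.
RR = 0.10154 / 0.46684 = 0.21751
The risk is 78% lower among the exposed than among the unexposed.

0.218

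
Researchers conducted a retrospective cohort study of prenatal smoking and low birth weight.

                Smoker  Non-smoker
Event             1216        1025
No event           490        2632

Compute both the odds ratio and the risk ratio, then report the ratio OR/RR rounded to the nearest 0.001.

Reading the table with exposure as columns: a = 1216 (Smoker, case), b = 490 (Smoker, non-case), c = 1025 (Non-smoker, case), d = 2632.
OR = (1216·2632)/(490·1025) = 3200512/502250 = 6.37235
Risk in exposed = 1216/1706 = 0.71278; risk in unexposed = 1025/3657 = 0.28028; RR = 2.54305
OR/RR = 6.37235 / 2.54305 = 2.50579
The outcome is not rare, so the OR lies further from 1 than the RR.

2.506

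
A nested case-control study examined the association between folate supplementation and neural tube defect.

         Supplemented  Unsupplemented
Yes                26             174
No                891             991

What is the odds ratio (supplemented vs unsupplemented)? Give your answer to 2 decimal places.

0.17

Reading the table with exposure as columns: a = 26 (Supplemented, case), b = 891 (Supplemented, non-case), c = 174 (Unsupplemented, case), d = 991.
OR = (a·d)/(b·c) = (26 × 991) / (891 × 174) = 25766 / 155034 = 0.16620
Exposure is associated with lower odds of neural tube defect (OR = 0.17 < 1).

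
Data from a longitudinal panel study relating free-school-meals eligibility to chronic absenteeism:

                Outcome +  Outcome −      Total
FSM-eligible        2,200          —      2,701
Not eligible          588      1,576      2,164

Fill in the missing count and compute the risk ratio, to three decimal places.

2.998

The missing cell is in the exposed row: 2701 − 2200 = 501.
So a = 2200, b = 501, c = 588, d = 1576.
RR = [a/(a+b)] / [c/(c+d)] = (2200/2701) / (588/2164) = 0.81451/0.27172 = 2.99763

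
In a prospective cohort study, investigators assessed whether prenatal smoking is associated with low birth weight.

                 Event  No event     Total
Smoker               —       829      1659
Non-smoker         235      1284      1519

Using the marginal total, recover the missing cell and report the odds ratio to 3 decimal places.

The missing cell is in the exposed row: 1659 − 829 = 830.
So a = 830, b = 829, c = 235, d = 1284.
OR = (a·d)/(b·c) = (830 × 1284) / (829 × 235) = 1065720 / 194815 = 5.47042

5.470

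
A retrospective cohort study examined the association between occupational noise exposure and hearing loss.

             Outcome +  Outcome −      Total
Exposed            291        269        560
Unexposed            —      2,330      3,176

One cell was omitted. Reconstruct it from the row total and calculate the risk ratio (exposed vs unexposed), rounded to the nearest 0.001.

1.951

The missing cell is in the unexposed row: 3176 − 2330 = 846.
So a = 291, b = 269, c = 846, d = 2330.
RR = [a/(a+b)] / [c/(c+d)] = (291/560) / (846/3176) = 0.51964/0.26637 = 1.95081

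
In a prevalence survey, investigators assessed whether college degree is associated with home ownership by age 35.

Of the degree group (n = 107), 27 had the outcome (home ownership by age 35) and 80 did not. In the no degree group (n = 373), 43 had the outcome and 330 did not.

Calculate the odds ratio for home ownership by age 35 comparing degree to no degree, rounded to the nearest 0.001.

From the description: a = 27, b = 80, c = 43, d = 330.
OR = (a·d)/(b·c) = (27 × 330) / (80 × 43) = 8910 / 3440 = 2.59012
The odds of home ownership by age 35 are about 2.59 times as high in the degree group.

2.590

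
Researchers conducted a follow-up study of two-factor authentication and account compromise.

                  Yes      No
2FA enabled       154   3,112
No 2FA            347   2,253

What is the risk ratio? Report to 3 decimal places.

0.353

Cells: a = 154, b = 3112, c = 347, d = 2253.
Risk in exposed = 154/3266 = 0.04715; risk in unexposed = 347/2600 = 0.13346.
RR = 0.04715 / 0.13346 = 0.35330
The risk is 65% lower among the exposed than among the unexposed.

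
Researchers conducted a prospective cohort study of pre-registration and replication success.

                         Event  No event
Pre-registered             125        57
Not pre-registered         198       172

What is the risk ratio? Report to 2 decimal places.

Cells: a = 125, b = 57, c = 198, d = 172.
Risk in exposed = 125/182 = 0.68681; risk in unexposed = 198/370 = 0.53514.
RR = 0.68681 / 0.53514 = 1.28344
The risk among the exposed is 1.28 times that among the unexposed.

1.28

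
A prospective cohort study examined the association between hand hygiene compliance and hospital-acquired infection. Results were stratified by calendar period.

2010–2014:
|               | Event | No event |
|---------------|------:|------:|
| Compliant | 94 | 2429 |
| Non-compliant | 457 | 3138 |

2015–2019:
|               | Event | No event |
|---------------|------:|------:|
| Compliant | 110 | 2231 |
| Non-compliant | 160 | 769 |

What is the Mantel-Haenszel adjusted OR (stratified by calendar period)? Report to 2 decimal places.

OR_MH = Σ(aᵢdᵢ/nᵢ) / Σ(bᵢcᵢ/nᵢ), where nᵢ is the stratum total.
Stratum 1 (2010–2014): n = 6118; a·d/n = 94·3138/6118 = 48.2138; b·c/n = 2429·457/6118 = 181.4405
Stratum 2 (2015–2019): n = 3270; a·d/n = 110·769/3270 = 25.8685; b·c/n = 2231·160/3270 = 109.1621
OR_MH = (48.2138 + 25.8685) / (181.4405 + 109.1621) = 74.0823 / 290.6026 = 0.25493

0.25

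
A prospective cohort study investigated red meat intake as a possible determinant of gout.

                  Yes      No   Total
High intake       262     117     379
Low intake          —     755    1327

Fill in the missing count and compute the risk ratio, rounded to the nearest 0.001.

1.604

The missing cell is in the unexposed row: 1327 − 755 = 572.
So a = 262, b = 117, c = 572, d = 755.
RR = [a/(a+b)] / [c/(c+d)] = (262/379) / (572/1327) = 0.69129/0.43105 = 1.60375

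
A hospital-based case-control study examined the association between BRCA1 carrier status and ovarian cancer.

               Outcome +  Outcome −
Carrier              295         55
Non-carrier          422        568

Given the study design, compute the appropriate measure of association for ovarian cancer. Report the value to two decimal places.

7.22

Cells: a = 295, b = 55, c = 422, d = 568.
This is a hospital-based case-control study: participants were sampled on outcome status, so risks in the source population cannot be estimated directly — relative risk is not valid here. The odds ratio is the appropriate measure.
OR = (a·d)/(b·c) = (295 × 568) / (55 × 422) = 167560 / 23210 = 7.21930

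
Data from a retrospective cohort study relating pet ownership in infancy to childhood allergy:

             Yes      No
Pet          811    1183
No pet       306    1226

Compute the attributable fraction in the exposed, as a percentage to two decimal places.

50.89

Cells: a = 811, b = 1183, c = 306, d = 1226.
Risk in exposed = 811/1994 = 0.40672; risk in unexposed = 306/1532 = 0.19974.
RR = 0.40672/0.19974 = 2.03626
AR% = (RR − 1)/RR × 100 = (2.03626 − 1)/2.03626 × 100 = 50.8903%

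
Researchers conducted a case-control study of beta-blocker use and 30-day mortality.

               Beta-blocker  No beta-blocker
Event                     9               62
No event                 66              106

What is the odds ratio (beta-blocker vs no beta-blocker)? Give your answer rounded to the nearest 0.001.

0.233

Reading the table with exposure as columns: a = 9 (Beta-blocker, case), b = 66 (Beta-blocker, non-case), c = 62 (No beta-blocker, case), d = 106.
OR = (a·d)/(b·c) = (9 × 106) / (66 × 62) = 954 / 4092 = 0.23314
Exposure is associated with lower odds of 30-day mortality (OR = 0.23 < 1).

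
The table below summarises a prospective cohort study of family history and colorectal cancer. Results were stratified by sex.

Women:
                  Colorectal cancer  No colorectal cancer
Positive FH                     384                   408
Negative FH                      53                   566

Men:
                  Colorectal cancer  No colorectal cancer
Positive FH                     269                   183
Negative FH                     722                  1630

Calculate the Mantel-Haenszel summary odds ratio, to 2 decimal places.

4.97

OR_MH = Σ(aᵢdᵢ/nᵢ) / Σ(bᵢcᵢ/nᵢ), where nᵢ is the stratum total.
Stratum 1 (Women): n = 1411; a·d/n = 384·566/1411 = 154.0354; b·c/n = 408·53/1411 = 15.3253
Stratum 2 (Men): n = 2804; a·d/n = 269·1630/2804 = 156.3730; b·c/n = 183·722/2804 = 47.1205
OR_MH = (154.0354 + 156.3730) / (15.3253 + 47.1205) = 310.4085 / 62.4458 = 4.97084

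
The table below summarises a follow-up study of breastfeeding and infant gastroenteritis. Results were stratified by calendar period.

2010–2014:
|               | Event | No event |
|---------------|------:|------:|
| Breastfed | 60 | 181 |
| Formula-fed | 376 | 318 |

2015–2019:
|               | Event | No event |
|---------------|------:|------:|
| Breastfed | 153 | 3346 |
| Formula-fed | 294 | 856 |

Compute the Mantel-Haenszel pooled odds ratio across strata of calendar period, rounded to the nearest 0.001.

0.171

OR_MH = Σ(aᵢdᵢ/nᵢ) / Σ(bᵢcᵢ/nᵢ), where nᵢ is the stratum total.
Stratum 1 (2010–2014): n = 935; a·d/n = 60·318/935 = 20.4064; b·c/n = 181·376/935 = 72.7872
Stratum 2 (2015–2019): n = 4649; a·d/n = 153·856/4649 = 28.1712; b·c/n = 3346·294/4649 = 211.5991
OR_MH = (20.4064 + 28.1712) / (72.7872 + 211.5991) = 48.5776 / 284.3862 = 0.17082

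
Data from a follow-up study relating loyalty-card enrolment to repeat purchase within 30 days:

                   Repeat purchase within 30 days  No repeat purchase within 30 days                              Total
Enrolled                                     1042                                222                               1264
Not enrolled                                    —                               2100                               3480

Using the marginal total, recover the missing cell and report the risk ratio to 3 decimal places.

2.079

The missing cell is in the unexposed row: 3480 − 2100 = 1380.
So a = 1042, b = 222, c = 1380, d = 2100.
RR = [a/(a+b)] / [c/(c+d)] = (1042/1264) / (1380/3480) = 0.82437/0.39655 = 2.07884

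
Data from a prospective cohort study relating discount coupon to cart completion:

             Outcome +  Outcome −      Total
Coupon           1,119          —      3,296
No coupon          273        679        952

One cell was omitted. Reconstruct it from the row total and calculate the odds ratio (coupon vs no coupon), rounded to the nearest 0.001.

1.278

The missing cell is in the exposed row: 3296 − 1119 = 2177.
So a = 1119, b = 2177, c = 273, d = 679.
OR = (a·d)/(b·c) = (1119 × 679) / (2177 × 273) = 759801 / 594321 = 1.27844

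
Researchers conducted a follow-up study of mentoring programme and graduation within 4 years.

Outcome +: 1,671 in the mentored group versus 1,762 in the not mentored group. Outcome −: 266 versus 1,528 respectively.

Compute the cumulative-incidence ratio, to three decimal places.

From the description: a = 1671, b = 266, c = 1762, d = 1528.
Risk in exposed = 1671/1937 = 0.86267; risk in unexposed = 1762/3290 = 0.53556.
RR = 0.86267 / 0.53556 = 1.61078
The risk among the exposed is 1.61 times that among the unexposed.

1.611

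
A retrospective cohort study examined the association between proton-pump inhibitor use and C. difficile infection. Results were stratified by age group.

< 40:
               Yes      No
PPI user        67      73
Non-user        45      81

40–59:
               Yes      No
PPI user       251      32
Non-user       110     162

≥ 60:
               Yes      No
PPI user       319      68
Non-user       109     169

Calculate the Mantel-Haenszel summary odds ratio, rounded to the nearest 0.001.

5.856

OR_MH = Σ(aᵢdᵢ/nᵢ) / Σ(bᵢcᵢ/nᵢ), where nᵢ is the stratum total.
Stratum 1 (< 40): n = 266; a·d/n = 67·81/266 = 20.4023; b·c/n = 73·45/266 = 12.3496
Stratum 2 (40–59): n = 555; a·d/n = 251·162/555 = 73.2649; b·c/n = 32·110/555 = 6.3423
Stratum 3 (≥ 60): n = 665; a·d/n = 319·169/665 = 81.0692; b·c/n = 68·109/665 = 11.1459
OR_MH = (20.4023 + 73.2649 + 81.0692) / (12.3496 + 6.3423 + 11.1459) = 174.7363 / 29.8378 = 5.85620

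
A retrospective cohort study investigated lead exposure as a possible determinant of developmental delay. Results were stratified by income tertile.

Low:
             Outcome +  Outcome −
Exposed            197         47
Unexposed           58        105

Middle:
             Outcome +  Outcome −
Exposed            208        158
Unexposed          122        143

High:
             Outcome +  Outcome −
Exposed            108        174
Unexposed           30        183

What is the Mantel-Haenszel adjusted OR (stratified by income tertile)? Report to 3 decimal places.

2.885

OR_MH = Σ(aᵢdᵢ/nᵢ) / Σ(bᵢcᵢ/nᵢ), where nᵢ is the stratum total.
Stratum 1 (Low): n = 407; a·d/n = 197·105/407 = 50.8231; b·c/n = 47·58/407 = 6.6978
Stratum 2 (Middle): n = 631; a·d/n = 208·143/631 = 47.1379; b·c/n = 158·122/631 = 30.5483
Stratum 3 (High): n = 495; a·d/n = 108·183/495 = 39.9273; b·c/n = 174·30/495 = 10.5455
OR_MH = (50.8231 + 47.1379 + 39.9273) / (6.6978 + 30.5483 + 10.5455) = 137.8882 / 47.7916 = 2.88520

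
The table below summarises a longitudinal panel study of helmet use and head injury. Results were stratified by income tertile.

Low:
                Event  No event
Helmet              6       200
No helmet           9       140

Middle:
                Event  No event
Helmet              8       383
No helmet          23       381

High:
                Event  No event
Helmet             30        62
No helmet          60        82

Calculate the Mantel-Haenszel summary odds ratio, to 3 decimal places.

0.521

OR_MH = Σ(aᵢdᵢ/nᵢ) / Σ(bᵢcᵢ/nᵢ), where nᵢ is the stratum total.
Stratum 1 (Low): n = 355; a·d/n = 6·140/355 = 2.3662; b·c/n = 200·9/355 = 5.0704
Stratum 2 (Middle): n = 795; a·d/n = 8·381/795 = 3.8340; b·c/n = 383·23/795 = 11.0805
Stratum 3 (High): n = 234; a·d/n = 30·82/234 = 10.5128; b·c/n = 62·60/234 = 15.8974
OR_MH = (2.3662 + 3.8340 + 10.5128) / (5.0704 + 11.0805 + 15.8974) = 16.7130 / 32.0484 = 0.52149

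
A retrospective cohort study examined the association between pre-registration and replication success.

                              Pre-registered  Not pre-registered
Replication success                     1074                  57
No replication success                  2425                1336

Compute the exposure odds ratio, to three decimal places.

Reading the table with exposure as columns: a = 1074 (Pre-registered, case), b = 2425 (Pre-registered, non-case), c = 57 (Not pre-registered, case), d = 1336.
OR = (a·d)/(b·c) = (1074 × 1336) / (2425 × 57) = 1434864 / 138225 = 10.38064
The odds of replication success are about 10.38 times as high in the pre-registered group.

10.381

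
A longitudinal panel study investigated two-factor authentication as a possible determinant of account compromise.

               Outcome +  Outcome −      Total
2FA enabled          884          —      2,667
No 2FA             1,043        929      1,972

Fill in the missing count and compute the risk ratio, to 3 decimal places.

The missing cell is in the exposed row: 2667 − 884 = 1783.
So a = 884, b = 1783, c = 1043, d = 929.
RR = [a/(a+b)] / [c/(c+d)] = (884/2667) / (1043/1972) = 0.33146/0.52890 = 0.62669

0.627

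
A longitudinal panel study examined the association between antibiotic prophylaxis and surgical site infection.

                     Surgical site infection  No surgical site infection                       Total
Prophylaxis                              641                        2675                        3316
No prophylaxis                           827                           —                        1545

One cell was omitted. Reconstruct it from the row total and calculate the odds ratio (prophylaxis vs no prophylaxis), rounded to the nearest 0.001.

0.208

The missing cell is in the unexposed row: 1545 − 827 = 718.
So a = 641, b = 2675, c = 827, d = 718.
OR = (a·d)/(b·c) = (641 × 718) / (2675 × 827) = 460238 / 2212225 = 0.20804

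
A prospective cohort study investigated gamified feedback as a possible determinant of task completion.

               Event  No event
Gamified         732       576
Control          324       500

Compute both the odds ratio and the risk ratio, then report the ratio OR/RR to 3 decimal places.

1.378

Cells: a = 732, b = 576, c = 324, d = 500.
OR = (732·500)/(576·324) = 366000/186624 = 1.96116
Risk in exposed = 732/1308 = 0.55963; risk in unexposed = 324/824 = 0.39320; RR = 1.42326
OR/RR = 1.96116 / 1.42326 = 1.37793
The outcome is not rare, so the OR lies further from 1 than the RR.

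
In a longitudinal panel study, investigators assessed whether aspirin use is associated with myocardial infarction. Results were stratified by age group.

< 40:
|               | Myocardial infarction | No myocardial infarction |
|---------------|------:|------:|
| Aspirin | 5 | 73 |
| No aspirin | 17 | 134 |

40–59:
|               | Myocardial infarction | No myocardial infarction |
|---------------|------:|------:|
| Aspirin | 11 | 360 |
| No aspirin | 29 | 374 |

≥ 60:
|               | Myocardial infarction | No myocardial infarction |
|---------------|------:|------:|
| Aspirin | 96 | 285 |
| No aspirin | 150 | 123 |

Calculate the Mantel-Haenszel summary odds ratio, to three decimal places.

0.312

OR_MH = Σ(aᵢdᵢ/nᵢ) / Σ(bᵢcᵢ/nᵢ), where nᵢ is the stratum total.
Stratum 1 (< 40): n = 229; a·d/n = 5·134/229 = 2.9258; b·c/n = 73·17/229 = 5.4192
Stratum 2 (40–59): n = 774; a·d/n = 11·374/774 = 5.3152; b·c/n = 360·29/774 = 13.4884
Stratum 3 (≥ 60): n = 654; a·d/n = 96·123/654 = 18.0550; b·c/n = 285·150/654 = 65.3670
OR_MH = (2.9258 + 5.3152 + 18.0550) / (5.4192 + 13.4884 + 65.3670) = 26.2961 / 84.2746 = 0.31203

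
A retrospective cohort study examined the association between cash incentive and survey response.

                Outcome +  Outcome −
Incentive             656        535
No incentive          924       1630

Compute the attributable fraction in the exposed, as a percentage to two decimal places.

Cells: a = 656, b = 535, c = 924, d = 1630.
Risk in exposed = 656/1191 = 0.55080; risk in unexposed = 924/2554 = 0.36179.
RR = 0.55080/0.36179 = 1.52244
AR% = (RR − 1)/RR × 100 = (1.52244 − 1)/1.52244 × 100 = 34.3161%

34.32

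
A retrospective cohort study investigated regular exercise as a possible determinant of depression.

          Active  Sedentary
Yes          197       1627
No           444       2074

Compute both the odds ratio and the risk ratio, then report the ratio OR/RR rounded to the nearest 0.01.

0.81

Reading the table with exposure as columns: a = 197 (Active, case), b = 444 (Active, non-case), c = 1627 (Sedentary, case), d = 2074.
OR = (197·2074)/(444·1627) = 408578/722388 = 0.56559
Risk in exposed = 197/641 = 0.30733; risk in unexposed = 1627/3701 = 0.43961; RR = 0.69910
OR/RR = 0.56559 / 0.69910 = 0.80903
The outcome is not rare, so the OR lies further from 1 than the RR.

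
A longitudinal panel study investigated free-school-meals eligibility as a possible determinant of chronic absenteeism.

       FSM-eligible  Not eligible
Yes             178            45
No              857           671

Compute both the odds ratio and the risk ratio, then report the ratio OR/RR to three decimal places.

1.132

Reading the table with exposure as columns: a = 178 (FSM-eligible, case), b = 857 (FSM-eligible, non-case), c = 45 (Not eligible, case), d = 671.
OR = (178·671)/(857·45) = 119438/38565 = 3.09706
Risk in exposed = 178/1035 = 0.17198; risk in unexposed = 45/716 = 0.06285; RR = 2.73640
OR/RR = 3.09706 / 2.73640 = 1.13180
The outcome is not rare, so the OR lies further from 1 than the RR.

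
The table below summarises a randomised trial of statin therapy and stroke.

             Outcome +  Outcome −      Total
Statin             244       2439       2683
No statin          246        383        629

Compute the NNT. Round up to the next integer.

Risk in treated group = 244/2683 = 0.09094; risk in control = 246/629 = 0.39110.
Absolute risk reduction = 0.39110 − 0.09094 = 0.30015
NNT = 1 / ARR = 1 / 0.30015 = 3.332 → round up → 4

4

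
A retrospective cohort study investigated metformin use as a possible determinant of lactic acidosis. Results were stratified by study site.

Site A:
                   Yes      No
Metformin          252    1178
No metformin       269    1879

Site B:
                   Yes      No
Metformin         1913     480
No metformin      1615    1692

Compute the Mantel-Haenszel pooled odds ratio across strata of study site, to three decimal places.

OR_MH = Σ(aᵢdᵢ/nᵢ) / Σ(bᵢcᵢ/nᵢ), where nᵢ is the stratum total.
Stratum 1 (Site A): n = 3578; a·d/n = 252·1879/3578 = 132.3387; b·c/n = 1178·269/3578 = 88.5640
Stratum 2 (Site B): n = 5700; a·d/n = 1913·1692/5700 = 567.8589; b·c/n = 480·1615/5700 = 136.0000
OR_MH = (132.3387 + 567.8589) / (88.5640 + 136.0000) = 700.1977 / 224.5640 = 3.11803

3.118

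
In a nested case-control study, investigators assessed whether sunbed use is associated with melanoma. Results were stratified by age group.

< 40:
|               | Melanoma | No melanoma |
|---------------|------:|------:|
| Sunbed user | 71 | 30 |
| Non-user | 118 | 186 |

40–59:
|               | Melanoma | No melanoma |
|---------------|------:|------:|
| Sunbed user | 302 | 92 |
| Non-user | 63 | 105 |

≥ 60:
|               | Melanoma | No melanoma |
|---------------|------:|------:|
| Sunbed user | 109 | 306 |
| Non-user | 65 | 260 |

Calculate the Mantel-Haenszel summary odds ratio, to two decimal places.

OR_MH = Σ(aᵢdᵢ/nᵢ) / Σ(bᵢcᵢ/nᵢ), where nᵢ is the stratum total.
Stratum 1 (< 40): n = 405; a·d/n = 71·186/405 = 32.6074; b·c/n = 30·118/405 = 8.7407
Stratum 2 (40–59): n = 562; a·d/n = 302·105/562 = 56.4235; b·c/n = 92·63/562 = 10.3132
Stratum 3 (≥ 60): n = 740; a·d/n = 109·260/740 = 38.2973; b·c/n = 306·65/740 = 26.8784
OR_MH = (32.6074 + 56.4235 + 38.2973) / (8.7407 + 10.3132 + 26.8784) = 127.3282 / 45.9323 = 2.77208

2.77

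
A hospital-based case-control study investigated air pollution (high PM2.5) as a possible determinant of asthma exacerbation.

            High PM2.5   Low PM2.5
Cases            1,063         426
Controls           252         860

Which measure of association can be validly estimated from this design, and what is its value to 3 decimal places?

Reading the table with exposure as columns: a = 1063 (High PM2.5, case), b = 252 (High PM2.5, non-case), c = 426 (Low PM2.5, case), d = 860.
This is a hospital-based case-control study: participants were sampled on outcome status, so risks in the source population cannot be estimated directly — relative risk is not valid here. The odds ratio is the appropriate measure.
OR = (a·d)/(b·c) = (1063 × 860) / (252 × 426) = 914180 / 107352 = 8.51572

8.516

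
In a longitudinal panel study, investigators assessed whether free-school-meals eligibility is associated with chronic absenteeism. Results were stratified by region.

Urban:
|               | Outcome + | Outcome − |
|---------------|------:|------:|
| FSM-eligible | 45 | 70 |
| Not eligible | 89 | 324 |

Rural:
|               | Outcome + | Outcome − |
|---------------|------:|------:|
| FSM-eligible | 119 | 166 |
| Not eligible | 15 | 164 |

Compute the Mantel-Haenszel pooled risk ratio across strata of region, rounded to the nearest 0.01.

2.84

RR_MH = Σ(aᵢ·n₀ᵢ/nᵢ) / Σ(cᵢ·n₁ᵢ/nᵢ), with n₁ᵢ = aᵢ+bᵢ (exposed), n₀ᵢ = cᵢ+dᵢ (unexposed), nᵢ = n₁ᵢ+n₀ᵢ.
Stratum 1 (Urban): n₁ = 115, n₀ = 413, n = 528; a·n₀/n = 45·413/528 = 35.1989; c·n₁/n = 89·115/528 = 19.3845
Stratum 2 (Rural): n₁ = 285, n₀ = 179, n = 464; a·n₀/n = 119·179/464 = 45.9073; c·n₁/n = 15·285/464 = 9.2134
RR_MH = (35.1989 + 45.9073) / (19.3845 + 9.2134) = 81.1062 / 28.5978 = 2.83610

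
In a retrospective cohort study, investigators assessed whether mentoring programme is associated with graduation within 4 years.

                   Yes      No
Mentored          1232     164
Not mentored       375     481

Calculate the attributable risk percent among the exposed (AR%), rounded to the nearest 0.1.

Cells: a = 1232, b = 164, c = 375, d = 481.
Risk in exposed = 1232/1396 = 0.88252; risk in unexposed = 375/856 = 0.43808.
RR = 0.88252/0.43808 = 2.01450
AR% = (RR − 1)/RR × 100 = (2.01450 − 1)/2.01450 × 100 = 50.3599%

50.4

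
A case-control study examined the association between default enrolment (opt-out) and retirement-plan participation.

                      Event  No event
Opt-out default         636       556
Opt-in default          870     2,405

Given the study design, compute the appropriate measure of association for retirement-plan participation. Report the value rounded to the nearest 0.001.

3.162

Cells: a = 636, b = 556, c = 870, d = 2405.
This is a case-control study: participants were sampled on outcome status, so risks in the source population cannot be estimated directly — relative risk is not valid here. The odds ratio is the appropriate measure.
OR = (a·d)/(b·c) = (636 × 2405) / (556 × 870) = 1529580 / 483720 = 3.16212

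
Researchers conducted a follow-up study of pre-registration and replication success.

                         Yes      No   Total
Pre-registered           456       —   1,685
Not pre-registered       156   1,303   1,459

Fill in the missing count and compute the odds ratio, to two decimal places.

The missing cell is in the exposed row: 1685 − 456 = 1229.
So a = 456, b = 1229, c = 156, d = 1303.
OR = (a·d)/(b·c) = (456 × 1303) / (1229 × 156) = 594168 / 191724 = 3.09908

3.10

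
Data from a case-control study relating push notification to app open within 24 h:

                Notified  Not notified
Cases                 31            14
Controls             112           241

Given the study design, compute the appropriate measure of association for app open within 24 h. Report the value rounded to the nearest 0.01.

4.76

Reading the table with exposure as columns: a = 31 (Notified, case), b = 112 (Notified, non-case), c = 14 (Not notified, case), d = 241.
This is a case-control study: participants were sampled on outcome status, so risks in the source population cannot be estimated directly — relative risk is not valid here. The odds ratio is the appropriate measure.
OR = (a·d)/(b·c) = (31 × 241) / (112 × 14) = 7471 / 1568 = 4.76467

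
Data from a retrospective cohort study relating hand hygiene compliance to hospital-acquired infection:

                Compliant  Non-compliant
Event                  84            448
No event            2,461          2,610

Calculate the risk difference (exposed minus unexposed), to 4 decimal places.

Reading the table with exposure as columns: a = 84 (Compliant, case), b = 2461 (Compliant, non-case), c = 448 (Non-compliant, case), d = 2610.
Risk in exposed = 84/2545 = 0.033006; risk in unexposed = 448/3058 = 0.146501.
Risk difference = 0.033006 − 0.146501 = -0.113495

-0.1135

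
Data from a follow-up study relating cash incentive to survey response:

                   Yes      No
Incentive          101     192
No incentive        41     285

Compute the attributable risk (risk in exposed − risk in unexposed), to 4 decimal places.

Cells: a = 101, b = 192, c = 41, d = 285.
Risk in exposed = 101/293 = 0.344710; risk in unexposed = 41/326 = 0.125767.
Risk difference = 0.344710 − 0.125767 = 0.218943

0.2189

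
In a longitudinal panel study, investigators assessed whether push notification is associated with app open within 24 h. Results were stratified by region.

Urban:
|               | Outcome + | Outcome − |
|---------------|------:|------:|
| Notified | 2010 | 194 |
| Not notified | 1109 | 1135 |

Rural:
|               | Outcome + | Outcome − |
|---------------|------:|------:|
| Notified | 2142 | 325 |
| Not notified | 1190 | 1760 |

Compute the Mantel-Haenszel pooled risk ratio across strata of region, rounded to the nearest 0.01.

RR_MH = Σ(aᵢ·n₀ᵢ/nᵢ) / Σ(cᵢ·n₁ᵢ/nᵢ), with n₁ᵢ = aᵢ+bᵢ (exposed), n₀ᵢ = cᵢ+dᵢ (unexposed), nᵢ = n₁ᵢ+n₀ᵢ.
Stratum 1 (Urban): n₁ = 2204, n₀ = 2244, n = 4448; a·n₀/n = 2010·2244/4448 = 1014.0378; c·n₁/n = 1109·2204/4448 = 549.5135
Stratum 2 (Rural): n₁ = 2467, n₀ = 2950, n = 5417; a·n₀/n = 2142·2950/5417 = 1166.4944; c·n₁/n = 1190·2467/5417 = 541.9476
RR_MH = (1014.0378 + 1166.4944) / (549.5135 + 541.9476) = 2180.5321 / 1091.4611 = 1.99781

2.00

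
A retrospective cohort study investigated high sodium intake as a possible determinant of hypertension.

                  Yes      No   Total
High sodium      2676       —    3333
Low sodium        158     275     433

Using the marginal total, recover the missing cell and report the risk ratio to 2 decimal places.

The missing cell is in the exposed row: 3333 − 2676 = 657.
So a = 2676, b = 657, c = 158, d = 275.
RR = [a/(a+b)] / [c/(c+d)] = (2676/3333) / (158/433) = 0.80288/0.36490 = 2.20030

2.20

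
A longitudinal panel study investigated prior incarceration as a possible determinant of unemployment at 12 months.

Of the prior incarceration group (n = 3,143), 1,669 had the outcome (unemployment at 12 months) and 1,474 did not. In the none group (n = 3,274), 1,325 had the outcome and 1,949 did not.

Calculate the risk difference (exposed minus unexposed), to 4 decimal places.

From the description: a = 1669, b = 1474, c = 1325, d = 1949.
Risk in exposed = 1669/3143 = 0.531021; risk in unexposed = 1325/3274 = 0.404704.
Risk difference = 0.531021 − 0.404704 = 0.126318

0.1263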